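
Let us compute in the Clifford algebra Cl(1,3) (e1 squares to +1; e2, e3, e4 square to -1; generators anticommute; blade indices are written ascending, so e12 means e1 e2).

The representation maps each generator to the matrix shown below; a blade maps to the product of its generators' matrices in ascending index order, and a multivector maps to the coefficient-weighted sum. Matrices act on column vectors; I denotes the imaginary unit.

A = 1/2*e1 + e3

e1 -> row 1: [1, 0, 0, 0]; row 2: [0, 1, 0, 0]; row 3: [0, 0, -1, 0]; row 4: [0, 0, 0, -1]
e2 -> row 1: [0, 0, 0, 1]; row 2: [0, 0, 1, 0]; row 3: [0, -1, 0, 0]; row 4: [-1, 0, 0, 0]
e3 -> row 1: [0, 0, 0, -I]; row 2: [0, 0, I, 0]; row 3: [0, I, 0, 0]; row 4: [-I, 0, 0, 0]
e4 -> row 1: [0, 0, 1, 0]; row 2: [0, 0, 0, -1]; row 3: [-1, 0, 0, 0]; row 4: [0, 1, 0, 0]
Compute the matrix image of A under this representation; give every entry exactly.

M = (1/2)*rho(e1) + (1)*rho(e3), summed entrywise:
Answer: row 1: [1/2, 0, 0, -I]; row 2: [0, 1/2, I, 0]; row 3: [0, I, -1/2, 0]; row 4: [-I, 0, 0, -1/2]


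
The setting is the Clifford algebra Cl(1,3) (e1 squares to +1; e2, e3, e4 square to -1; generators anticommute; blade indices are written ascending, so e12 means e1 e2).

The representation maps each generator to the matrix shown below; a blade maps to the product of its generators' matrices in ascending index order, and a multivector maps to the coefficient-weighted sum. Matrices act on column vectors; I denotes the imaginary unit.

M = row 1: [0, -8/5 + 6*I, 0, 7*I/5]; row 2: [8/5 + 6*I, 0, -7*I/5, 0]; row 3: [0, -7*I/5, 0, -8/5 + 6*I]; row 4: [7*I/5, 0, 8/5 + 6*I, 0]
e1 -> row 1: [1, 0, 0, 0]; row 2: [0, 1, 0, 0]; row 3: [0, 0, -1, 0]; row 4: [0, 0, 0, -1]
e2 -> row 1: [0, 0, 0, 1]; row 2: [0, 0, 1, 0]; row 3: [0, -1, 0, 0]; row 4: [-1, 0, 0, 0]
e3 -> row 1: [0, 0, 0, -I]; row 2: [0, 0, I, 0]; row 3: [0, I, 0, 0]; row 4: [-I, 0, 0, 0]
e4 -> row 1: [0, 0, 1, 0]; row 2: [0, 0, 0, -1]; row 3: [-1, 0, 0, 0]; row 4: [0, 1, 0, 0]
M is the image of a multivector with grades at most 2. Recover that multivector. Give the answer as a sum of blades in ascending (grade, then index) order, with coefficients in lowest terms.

Method: the blade images are trace-orthogonal — tr(rho(e_A) rho(e_B)^-1) = 4 if A = B and 0 otherwise — and rho(e_A)^-1 = (e_A)^2 * rho(e_A) with (e_A)^2 = +1 or -1, so the coefficient of e_A in the preimage is (e_A)^2 * tr(M rho(e_A))/4.
Nonzero projections over blades of grade <= 2: e3: (e3)^2 = -1, tr(M rho(e3)) = 28/5, coefficient -7/5; e24: (e24)^2 = -1, tr(M rho(e24)) = 32/5, coefficient -8/5; e34: (e34)^2 = -1, tr(M rho(e34)) = 24, coefficient -6. Every other blade of grade <= 2 projects to 0.
Answer: -7/5*e3 - 8/5*e24 - 6*e34


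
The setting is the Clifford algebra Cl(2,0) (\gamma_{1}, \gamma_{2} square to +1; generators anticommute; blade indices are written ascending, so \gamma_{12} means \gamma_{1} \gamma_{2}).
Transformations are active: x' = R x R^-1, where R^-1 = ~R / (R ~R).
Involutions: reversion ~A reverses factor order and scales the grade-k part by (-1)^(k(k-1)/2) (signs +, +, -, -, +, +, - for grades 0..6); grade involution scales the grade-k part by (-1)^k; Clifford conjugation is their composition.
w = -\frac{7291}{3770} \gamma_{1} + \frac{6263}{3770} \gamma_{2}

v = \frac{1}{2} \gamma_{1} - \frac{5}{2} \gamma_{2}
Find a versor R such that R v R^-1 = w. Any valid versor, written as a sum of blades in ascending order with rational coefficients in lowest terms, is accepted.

Why this works: both vectors square to \frac{13}{2}, so q(v) = q(w) and R = v + w = -\frac{2703}{1885} \gamma_{1} - \frac{1581}{1885} \gamma_{2} carries v to w — its own direction survives, the complement (v - w)/2 flips.
Answer: -\frac{2703}{1885} \gamma_{1} - \frac{1581}{1885} \gamma_{2}


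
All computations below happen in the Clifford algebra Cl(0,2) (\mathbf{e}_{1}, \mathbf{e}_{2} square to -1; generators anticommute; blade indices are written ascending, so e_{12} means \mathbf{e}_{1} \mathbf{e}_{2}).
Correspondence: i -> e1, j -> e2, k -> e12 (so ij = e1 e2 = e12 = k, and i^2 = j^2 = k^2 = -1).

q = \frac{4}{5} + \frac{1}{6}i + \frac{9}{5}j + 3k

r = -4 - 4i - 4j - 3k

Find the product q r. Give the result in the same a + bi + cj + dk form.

In blades: q = \frac{4}{5} + \frac{1}{6} e_{1} + \frac{9}{5} e_{2} + 3 e_{12}, r = -4 - 4 e_{1} - 4 e_{2} - 3 e_{12}.
Distribute q over r term by term (generator squares from the signature, products reordered to ascending indices): (\frac{4}{5})*r = -\frac{16}{5} - \frac{16}{5} e_{1} - \frac{16}{5} e_{2} - \frac{12}{5} e_{12}; (\frac{1}{6} e_{1})*r = \frac{2}{3} - \frac{2}{3} e_{1} + \frac{1}{2} e_{2} - \frac{2}{3} e_{12}; (\frac{9}{5} e_{2})*r = \frac{36}{5} - \frac{27}{5} e_{1} - \frac{36}{5} e_{2} + \frac{36}{5} e_{12}; (3 e_{12})*r = 9 + 12 e_{1} - 12 e_{2} - 12 e_{12}.
Sum: \frac{41}{3} + \frac{41}{15} e_{1} - \frac{219}{10} e_{2} - \frac{118}{15} e_{12}; translating back through the correspondence:
Answer: \frac{41}{3} + \frac{41}{15}i - \frac{219}{10}j - \frac{118}{15}k


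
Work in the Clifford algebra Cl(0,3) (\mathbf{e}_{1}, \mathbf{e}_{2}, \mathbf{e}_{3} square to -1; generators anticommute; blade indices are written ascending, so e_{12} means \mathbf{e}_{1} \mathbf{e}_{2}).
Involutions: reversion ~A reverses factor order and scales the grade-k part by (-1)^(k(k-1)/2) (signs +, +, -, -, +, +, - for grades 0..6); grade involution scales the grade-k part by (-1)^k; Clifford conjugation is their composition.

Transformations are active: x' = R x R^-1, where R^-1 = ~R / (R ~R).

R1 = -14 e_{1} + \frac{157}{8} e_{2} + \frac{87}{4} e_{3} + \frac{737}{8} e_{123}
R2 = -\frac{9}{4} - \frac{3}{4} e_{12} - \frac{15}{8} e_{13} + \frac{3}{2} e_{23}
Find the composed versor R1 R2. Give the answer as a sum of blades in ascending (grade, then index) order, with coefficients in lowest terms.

Distribute over the terms of R1 (each basis-blade product reordered to ascending indices, repeated generators contracted through their squares):
(-14 e_{1}) R2 = \frac{63}{2} e_{1} - \frac{21}{2} e_{2} - \frac{105}{4} e_{3} - 21 e_{123}
(\frac{157}{8} e_{2}) R2 = -\frac{471}{32} e_{1} - \frac{1413}{32} e_{2} - \frac{471}{16} e_{3} + \frac{2355}{64} e_{123}
(\frac{87}{4} e_{3}) R2 = -\frac{1305}{32} e_{1} + \frac{261}{8} e_{2} - \frac{783}{16} e_{3} - \frac{261}{16} e_{123}
(\frac{737}{8} e_{123}) R2 = -\frac{2211}{16} e_{1} - \frac{11055}{64} e_{2} + \frac{2211}{32} e_{3} - \frac{6633}{32} e_{123}
Summing the partial products and collecting blades:
Answer: -\frac{2595}{16} e_{1} - \frac{12465}{64} e_{2} - \frac{1137}{32} e_{3} - \frac{13299}{64} e_{123}


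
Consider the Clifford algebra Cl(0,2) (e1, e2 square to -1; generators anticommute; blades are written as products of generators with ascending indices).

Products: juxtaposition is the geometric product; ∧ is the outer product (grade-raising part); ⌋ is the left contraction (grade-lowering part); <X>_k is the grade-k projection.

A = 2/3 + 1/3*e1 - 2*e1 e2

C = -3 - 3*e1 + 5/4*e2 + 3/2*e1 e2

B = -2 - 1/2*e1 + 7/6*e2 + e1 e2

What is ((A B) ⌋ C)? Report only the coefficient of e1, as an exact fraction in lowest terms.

step 1: 5/6 + 4/3*e1 + 13/9*e2 + 91/18*e1 e2
step 2: -71/9 - 1/3*e1 - 23/24*e2 + 5/4*e1 e2
Answer: -1/3


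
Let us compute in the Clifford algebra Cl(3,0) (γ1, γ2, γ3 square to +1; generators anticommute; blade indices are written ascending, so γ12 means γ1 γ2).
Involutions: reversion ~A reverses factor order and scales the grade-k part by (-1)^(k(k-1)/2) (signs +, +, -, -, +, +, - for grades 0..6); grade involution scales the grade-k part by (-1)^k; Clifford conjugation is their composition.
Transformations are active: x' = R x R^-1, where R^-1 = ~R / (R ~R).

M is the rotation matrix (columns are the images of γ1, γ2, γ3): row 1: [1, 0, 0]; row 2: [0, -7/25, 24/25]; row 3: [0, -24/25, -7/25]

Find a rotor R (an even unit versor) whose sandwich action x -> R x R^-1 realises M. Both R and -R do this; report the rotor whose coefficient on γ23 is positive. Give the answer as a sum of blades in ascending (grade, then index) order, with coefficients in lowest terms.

Method: write R = a + b12*γ12 + b13*γ13 + b23*γ23 with a^2 + b12^2 + b13^2 + b23^2 = 1 (so R^-1 = ~R). Expanding the columns R e_j ~R gives tr M = 4a^2 - 1 and, from the antisymmetric part, M21 - M12 = -4a*b12, M13 - M31 = 4a*b13, M32 - M23 = -4a*b23.
Here tr M = 11/25, so a^2 = (1 + tr M)/4 = 9/25 and a = ±3/5. Taking a = 3/5: M21 - M12 = 0, M13 - M31 = 0, M32 - M23 = -48/25, giving b12 = 0, b13 = 0, b23 = 4/5, i.e. R = 3/5 + 4/5*γ23.
Its γ23 coefficient is already positive.
Answer: 3/5 + 4/5*γ23. Sheet selection: the two-to-one cover makes ±R indistinguishable at the matrix level (trace 11/25), so uniqueness comes from the required sign on γ23.


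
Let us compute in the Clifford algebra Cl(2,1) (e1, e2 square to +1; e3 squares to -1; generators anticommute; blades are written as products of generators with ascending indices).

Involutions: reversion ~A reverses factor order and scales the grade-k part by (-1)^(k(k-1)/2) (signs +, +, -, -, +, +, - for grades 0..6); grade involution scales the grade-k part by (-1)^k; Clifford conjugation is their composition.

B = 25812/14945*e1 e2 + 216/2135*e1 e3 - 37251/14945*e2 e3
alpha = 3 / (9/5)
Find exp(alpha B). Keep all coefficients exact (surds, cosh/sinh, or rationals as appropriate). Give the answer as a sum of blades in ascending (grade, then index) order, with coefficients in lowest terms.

B^2 term by term: the squares give (25812/14945)^2*(e1 e2)^2 + (216/2135)^2*(e1 e3)^2 + (-37251/14945)^2*(e2 e3)^2 = 666259344/223353025*(-1) + 46656/4558225*(+1) + 1387637001/223353025*(+1) = 81/25 (each basis 2-blade squares to minus the product of its generators' squares); cross terms between blades sharing an index anticommute and cancel. So B^2 = 81/25.
B^2 = 81/25 — the series telescopes hyperbolically here: l = 9/5, alpha*l = 3, so exp(alpha B) = cosh(3) + (sinh(3)/(9/5))*B = cosh(3) + (5*sinh(3)/9)*B.
Answer: cosh(3) + 2868*sinh(3)/2989*e1 e2 + 24*sinh(3)/427*e1 e3 - 4139*sinh(3)/2989*e2 e3


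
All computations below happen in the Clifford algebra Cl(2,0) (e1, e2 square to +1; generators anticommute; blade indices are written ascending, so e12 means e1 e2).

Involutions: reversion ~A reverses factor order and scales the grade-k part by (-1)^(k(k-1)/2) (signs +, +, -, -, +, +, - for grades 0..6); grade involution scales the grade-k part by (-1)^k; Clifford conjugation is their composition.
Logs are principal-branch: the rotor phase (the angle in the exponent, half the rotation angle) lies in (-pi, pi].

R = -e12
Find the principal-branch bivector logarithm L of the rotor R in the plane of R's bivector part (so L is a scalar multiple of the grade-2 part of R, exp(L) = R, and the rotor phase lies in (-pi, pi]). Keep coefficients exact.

The scalar part of R is 0, and that scalar determines the rotor phase on the principal branch; recovering the unit plane as bivector-part over sine of the phase gives L = phase * plane.
Concretely: cos(phase) = 0 gives phase = ±pi/2, and since phase/sin(phase) is even the sign is immaterial: L = (phase/sin(phase)) * <R>_2 = (pi/2) * <R>_2.
Answer: -pi/2*e12


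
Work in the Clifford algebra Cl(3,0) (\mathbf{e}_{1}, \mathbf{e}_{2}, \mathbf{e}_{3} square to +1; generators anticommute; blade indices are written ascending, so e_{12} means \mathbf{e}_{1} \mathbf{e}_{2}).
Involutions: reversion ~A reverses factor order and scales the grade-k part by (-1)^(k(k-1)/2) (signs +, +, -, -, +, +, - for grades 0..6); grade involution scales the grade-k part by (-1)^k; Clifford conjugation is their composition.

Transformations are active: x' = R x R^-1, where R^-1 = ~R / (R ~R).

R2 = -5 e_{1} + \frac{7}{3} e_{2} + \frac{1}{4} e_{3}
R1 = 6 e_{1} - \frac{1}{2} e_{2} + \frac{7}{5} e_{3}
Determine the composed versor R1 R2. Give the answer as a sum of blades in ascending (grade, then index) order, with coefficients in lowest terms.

Distribute over the terms of R1 (each basis-blade product reordered to ascending indices, repeated generators contracted through their squares):
(6 e_{1}) R2 = -30 + 14 e_{12} + \frac{3}{2} e_{13}
(-\frac{1}{2} e_{2}) R2 = -\frac{7}{6} - \frac{5}{2} e_{12} - \frac{1}{8} e_{23}
(\frac{7}{5} e_{3}) R2 = \frac{7}{20} + 7 e_{13} - \frac{49}{15} e_{23}
Summing the partial products and collecting blades:
Answer: -\frac{1849}{60} + \frac{23}{2} e_{12} + \frac{17}{2} e_{13} - \frac{407}{120} e_{23}


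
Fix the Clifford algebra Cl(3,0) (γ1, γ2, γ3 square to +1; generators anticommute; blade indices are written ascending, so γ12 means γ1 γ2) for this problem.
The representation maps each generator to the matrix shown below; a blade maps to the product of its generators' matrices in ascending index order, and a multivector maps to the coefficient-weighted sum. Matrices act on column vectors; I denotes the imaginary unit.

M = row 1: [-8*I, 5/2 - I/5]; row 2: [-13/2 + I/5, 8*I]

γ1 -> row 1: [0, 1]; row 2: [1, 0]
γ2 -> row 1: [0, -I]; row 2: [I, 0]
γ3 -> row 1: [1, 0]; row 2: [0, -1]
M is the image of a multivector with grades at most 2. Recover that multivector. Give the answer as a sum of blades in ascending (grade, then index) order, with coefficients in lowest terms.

Method: 1, rho(γ1), rho(γ2), rho(γ3) form a trace-orthogonal basis of the 2x2 complex matrices (tr(X Y) = 2 if X = Y, else 0), so M = m0*1 + m1*rho(γ1) + m2*rho(γ2) + m3*rho(γ3) with m0 = tr(M)/2 = 0, m1 = tr(M rho(γ1))/2 = -2, m2 = tr(M rho(γ2))/2 = 1/5 + 9*I/2, m3 = tr(M rho(γ3))/2 = -8*I.
Multiplying table entries, the bivector images are rho(γ12) = I*rho(γ3), rho(γ13) = -I*rho(γ2), rho(γ23) = I*rho(γ1); with real blade coefficients the real parts of m0..m3 are the coefficients of 1, γ1, γ2, γ3 and the imaginary parts give the bivectors (γ23: Im m1, γ13: -Im m2, γ12: Im m3).
Answer: -2*γ1 + 1/5*γ2 - 8*γ12 - 9/2*γ13


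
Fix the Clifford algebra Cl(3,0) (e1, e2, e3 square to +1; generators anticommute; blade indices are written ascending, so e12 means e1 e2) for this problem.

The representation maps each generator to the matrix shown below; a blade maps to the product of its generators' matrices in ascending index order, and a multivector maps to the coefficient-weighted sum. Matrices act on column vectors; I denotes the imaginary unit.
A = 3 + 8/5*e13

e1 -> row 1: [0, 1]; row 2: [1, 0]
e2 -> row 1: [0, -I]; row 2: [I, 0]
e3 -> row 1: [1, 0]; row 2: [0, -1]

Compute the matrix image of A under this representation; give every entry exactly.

Bivector images (products of the table entries): rho(e13) = rho(e1)rho(e3) = row 1: [0, -1]; row 2: [1, 0].
M = (3)*1 + (8/5)*rho(e13), summed entrywise (1 is the identity matrix):
Answer: row 1: [3, -8/5]; row 2: [8/5, 3]


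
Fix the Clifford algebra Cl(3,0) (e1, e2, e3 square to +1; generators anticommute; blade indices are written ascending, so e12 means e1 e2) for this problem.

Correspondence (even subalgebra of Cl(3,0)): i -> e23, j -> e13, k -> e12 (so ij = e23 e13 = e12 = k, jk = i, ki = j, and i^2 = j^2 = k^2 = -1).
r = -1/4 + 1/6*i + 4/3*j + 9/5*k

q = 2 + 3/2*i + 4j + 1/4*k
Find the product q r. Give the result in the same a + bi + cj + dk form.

In blades: q = 2 + 1/4*e12 + 4*e13 + 3/2*e23, r = -1/4 + 9/5*e12 + 4/3*e13 + 1/6*e23.
Distribute q over r term by term (generator squares from the signature, products reordered to ascending indices): (2)*r = -1/2 + 18/5*e12 + 8/3*e13 + 1/3*e23; (1/4*e12)*r = -9/20 - 1/16*e12 + 1/24*e13 - 1/3*e23; (4*e13)*r = -16/3 - 2/3*e12 - e13 + 36/5*e23; (3/2*e23)*r = -1/4 + 2*e12 - 27/10*e13 - 3/8*e23.
Sum: -98/15 + 1169/240*e12 - 119/120*e13 + 273/40*e23; translating back through the correspondence:
Answer: -98/15 + 273/40*i - 119/120*j + 1169/240*k


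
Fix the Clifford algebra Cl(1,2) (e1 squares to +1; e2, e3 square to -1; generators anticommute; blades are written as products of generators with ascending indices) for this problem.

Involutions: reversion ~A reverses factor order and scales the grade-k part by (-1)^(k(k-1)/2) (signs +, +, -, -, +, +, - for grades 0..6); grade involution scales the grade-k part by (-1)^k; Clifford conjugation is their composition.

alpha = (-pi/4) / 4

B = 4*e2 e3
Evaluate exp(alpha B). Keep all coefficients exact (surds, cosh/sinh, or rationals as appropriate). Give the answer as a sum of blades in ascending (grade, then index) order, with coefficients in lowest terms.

B^2 = (4)^2*(e2 e3)^2 = 16*(-1) = -16 (a basis 2-blade squares to minus the product of its generators' squares).
B^2 = -16 — the series telescopes trigonometrically here: l = 4, alpha*l = -pi/4, so exp(alpha B) = cos(-pi/4) + (sin(-pi/4)/4)*B = sqrt(2)/2 + (-sqrt(2)/8)*B.
Answer: sqrt(2)/2 - sqrt(2)/2*e2 e3


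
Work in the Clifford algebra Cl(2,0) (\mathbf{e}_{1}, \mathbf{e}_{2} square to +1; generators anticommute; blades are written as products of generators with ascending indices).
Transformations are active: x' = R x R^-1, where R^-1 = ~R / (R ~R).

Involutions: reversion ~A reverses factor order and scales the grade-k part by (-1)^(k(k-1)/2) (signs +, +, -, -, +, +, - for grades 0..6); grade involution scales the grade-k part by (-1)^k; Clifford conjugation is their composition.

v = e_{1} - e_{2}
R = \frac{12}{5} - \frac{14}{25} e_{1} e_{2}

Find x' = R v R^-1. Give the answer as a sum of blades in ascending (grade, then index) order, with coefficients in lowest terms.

~R = \frac{12}{5} + \frac{14}{25} e_{1} e_{2}, and R ~R = \frac{3796}{625}, so R^-1 = ~R / (\frac{3796}{625}).
R v = \frac{74}{25} e_{1} - \frac{46}{25} e_{2}
Answer: \frac{1271}{949} e_{1} - \frac{431}{949} e_{2}


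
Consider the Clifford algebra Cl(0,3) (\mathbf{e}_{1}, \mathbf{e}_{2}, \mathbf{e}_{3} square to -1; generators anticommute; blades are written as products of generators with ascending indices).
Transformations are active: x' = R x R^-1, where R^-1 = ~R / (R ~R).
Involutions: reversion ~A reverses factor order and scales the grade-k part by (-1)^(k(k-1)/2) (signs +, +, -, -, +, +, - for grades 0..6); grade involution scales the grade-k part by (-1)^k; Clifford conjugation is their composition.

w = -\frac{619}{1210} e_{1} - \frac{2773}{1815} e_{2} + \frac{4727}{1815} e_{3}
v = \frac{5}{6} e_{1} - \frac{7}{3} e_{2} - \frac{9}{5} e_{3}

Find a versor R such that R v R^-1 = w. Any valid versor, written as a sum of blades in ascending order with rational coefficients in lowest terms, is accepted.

Construction: equal norms (both -\frac{8441}{900}) license R = v + w = \frac{584}{1815} e_{1} - \frac{2336}{605} e_{2} + \frac{292}{363} e_{3} — nothing changes along that direction, while (v - w)/2 changes sign, so v maps onto w.
Answer: \frac{584}{1815} e_{1} - \frac{2336}{605} e_{2} + \frac{292}{363} e_{3}


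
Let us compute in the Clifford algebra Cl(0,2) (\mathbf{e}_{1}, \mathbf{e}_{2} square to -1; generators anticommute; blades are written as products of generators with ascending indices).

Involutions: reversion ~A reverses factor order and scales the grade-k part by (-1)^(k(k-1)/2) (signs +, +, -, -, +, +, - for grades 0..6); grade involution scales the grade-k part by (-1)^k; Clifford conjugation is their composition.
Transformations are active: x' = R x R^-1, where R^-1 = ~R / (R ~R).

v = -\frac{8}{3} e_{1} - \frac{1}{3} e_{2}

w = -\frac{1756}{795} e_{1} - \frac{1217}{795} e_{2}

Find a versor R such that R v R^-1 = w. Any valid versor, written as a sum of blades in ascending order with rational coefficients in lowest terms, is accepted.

Key observation: q(v) = q(w) = -\frac{65}{9} (sandwiches preserve the norm), so R = v + w = -\frac{1292}{265} e_{1} - \frac{494}{265} e_{2} works whenever it is invertible — the component of v along it is kept and (v - w)/2 reverses, sending v to w.
Answer: -\frac{1292}{265} e_{1} - \frac{494}{265} e_{2}


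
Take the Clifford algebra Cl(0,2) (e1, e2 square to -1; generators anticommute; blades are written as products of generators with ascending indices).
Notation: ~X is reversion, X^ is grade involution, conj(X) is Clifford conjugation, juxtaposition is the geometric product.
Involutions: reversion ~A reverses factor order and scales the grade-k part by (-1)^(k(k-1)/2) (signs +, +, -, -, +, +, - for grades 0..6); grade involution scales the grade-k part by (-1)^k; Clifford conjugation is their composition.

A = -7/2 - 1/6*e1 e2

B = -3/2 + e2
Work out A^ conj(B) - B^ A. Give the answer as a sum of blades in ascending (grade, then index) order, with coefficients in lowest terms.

first term: 21/4 - 1/6*e1 + 7/2*e2 + 1/4*e1 e2
second term: 21/4 + 1/6*e1 + 7/2*e2 + 1/4*e1 e2
Answer: -1/3*e1


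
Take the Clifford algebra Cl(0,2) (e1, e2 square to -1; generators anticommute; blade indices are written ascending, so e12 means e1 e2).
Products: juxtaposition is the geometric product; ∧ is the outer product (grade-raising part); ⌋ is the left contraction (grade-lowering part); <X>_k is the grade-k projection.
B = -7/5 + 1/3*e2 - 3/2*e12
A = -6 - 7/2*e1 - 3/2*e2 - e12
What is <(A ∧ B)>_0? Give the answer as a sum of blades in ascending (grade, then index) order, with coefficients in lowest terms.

step 1: 42/5 + 49/10*e1 + 1/10*e2 + 277/30*e12
step 2: 42/5
Answer: 42/5


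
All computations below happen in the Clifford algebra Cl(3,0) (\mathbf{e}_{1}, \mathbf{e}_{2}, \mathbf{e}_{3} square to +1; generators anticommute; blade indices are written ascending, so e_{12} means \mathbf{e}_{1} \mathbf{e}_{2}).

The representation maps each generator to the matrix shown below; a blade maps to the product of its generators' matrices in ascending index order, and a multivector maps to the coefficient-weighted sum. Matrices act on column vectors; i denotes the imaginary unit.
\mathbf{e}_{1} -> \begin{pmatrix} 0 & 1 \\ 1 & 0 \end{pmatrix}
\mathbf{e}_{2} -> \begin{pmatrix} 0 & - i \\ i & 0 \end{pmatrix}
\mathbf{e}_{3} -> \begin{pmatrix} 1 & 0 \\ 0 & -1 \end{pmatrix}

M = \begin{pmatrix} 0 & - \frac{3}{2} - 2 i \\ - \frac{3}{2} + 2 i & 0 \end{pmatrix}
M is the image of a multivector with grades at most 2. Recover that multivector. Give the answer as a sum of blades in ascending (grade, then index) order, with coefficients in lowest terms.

Method: 1, rho(e_{1}), rho(e_{2}), rho(e_{3}) form a trace-orthogonal basis of the 2x2 complex matrices (tr(X Y) = 2 if X = Y, else 0), so M = m0*1 + m1*rho(e_{1}) + m2*rho(e_{2}) + m3*rho(e_{3}) with m0 = tr(M)/2 = 0, m1 = tr(M rho(e_{1}))/2 = - \frac{3}{2}, m2 = tr(M rho(e_{2}))/2 = 2, m3 = tr(M rho(e_{3}))/2 = 0.
Multiplying table entries, the bivector images are rho(e_{12}) = i*rho(e_{3}), rho(e_{13}) = -i*rho(e_{2}), rho(e_{23}) = i*rho(e_{1}); with real blade coefficients the real parts of m0..m3 are the coefficients of 1, e_{1}, e_{2}, e_{3} and the imaginary parts give the bivectors (e_{23}: Im m1, e_{13}: -Im m2, e_{12}: Im m3).
Answer: -\frac{3}{2} e_{1} + 2 e_{2}


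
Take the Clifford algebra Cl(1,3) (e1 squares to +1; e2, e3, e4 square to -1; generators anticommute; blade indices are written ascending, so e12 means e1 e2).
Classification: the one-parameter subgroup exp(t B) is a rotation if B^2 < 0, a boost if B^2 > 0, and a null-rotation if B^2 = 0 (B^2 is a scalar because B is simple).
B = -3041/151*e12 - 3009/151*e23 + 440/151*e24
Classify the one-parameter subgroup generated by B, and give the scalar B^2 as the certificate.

B^2 term by term: the squares give (-3041/151)^2*(e12)^2 + (-3009/151)^2*(e23)^2 + (440/151)^2*(e24)^2 = 9247681/22801*(+1) + 9054081/22801*(-1) + 193600/22801*(-1) = 0 (each basis 2-blade squares to minus the product of its generators' squares); cross terms between blades sharing an index anticommute and cancel. So B^2 = 0.
Answer: null-rotation, certificate B^2 = 0. B^2 = 0 is basis-independent, so its sign is the whole story.


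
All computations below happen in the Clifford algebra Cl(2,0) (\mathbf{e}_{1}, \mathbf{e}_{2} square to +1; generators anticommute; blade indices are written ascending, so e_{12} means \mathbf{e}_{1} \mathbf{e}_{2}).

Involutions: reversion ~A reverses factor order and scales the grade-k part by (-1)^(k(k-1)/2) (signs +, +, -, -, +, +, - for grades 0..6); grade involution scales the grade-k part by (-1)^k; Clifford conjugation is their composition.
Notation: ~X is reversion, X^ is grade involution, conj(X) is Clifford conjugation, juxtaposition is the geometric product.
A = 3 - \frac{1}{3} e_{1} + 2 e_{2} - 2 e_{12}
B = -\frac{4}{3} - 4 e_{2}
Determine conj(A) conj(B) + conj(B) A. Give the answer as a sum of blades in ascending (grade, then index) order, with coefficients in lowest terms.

first term: -12 + \frac{68}{9} e_{1} + \frac{44}{3} e_{2} - \frac{4}{3} e_{12}
second term: 4 + \frac{76}{9} e_{1} + \frac{28}{3} e_{2} + 4 e_{12}
Answer: -8 + 16 e_{1} + 24 e_{2} + \frac{8}{3} e_{12}


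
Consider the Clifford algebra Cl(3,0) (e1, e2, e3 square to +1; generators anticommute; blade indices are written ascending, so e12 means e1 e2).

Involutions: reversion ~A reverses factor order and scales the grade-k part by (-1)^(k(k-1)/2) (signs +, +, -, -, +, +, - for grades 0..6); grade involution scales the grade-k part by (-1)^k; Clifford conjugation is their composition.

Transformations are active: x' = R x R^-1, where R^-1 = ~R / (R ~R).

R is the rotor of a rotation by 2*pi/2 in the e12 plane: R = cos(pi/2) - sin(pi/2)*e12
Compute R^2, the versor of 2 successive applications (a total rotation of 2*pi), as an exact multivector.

Half-angle bookkeeping: 2 applications in e12 add up to rotor phase 2*pi/2 = pi, so R^2 = cos(pi) - sin(pi)*e12.
cos(pi) = -1 and sin(pi) = 0, so R^2 = -1. The total rotation 2*pi is 1 full turn, so every vector returns to itself, yet the rotor is -1, on the OTHER sheet of the double cover (an odd number of 2*pi turns).
Answer: -1


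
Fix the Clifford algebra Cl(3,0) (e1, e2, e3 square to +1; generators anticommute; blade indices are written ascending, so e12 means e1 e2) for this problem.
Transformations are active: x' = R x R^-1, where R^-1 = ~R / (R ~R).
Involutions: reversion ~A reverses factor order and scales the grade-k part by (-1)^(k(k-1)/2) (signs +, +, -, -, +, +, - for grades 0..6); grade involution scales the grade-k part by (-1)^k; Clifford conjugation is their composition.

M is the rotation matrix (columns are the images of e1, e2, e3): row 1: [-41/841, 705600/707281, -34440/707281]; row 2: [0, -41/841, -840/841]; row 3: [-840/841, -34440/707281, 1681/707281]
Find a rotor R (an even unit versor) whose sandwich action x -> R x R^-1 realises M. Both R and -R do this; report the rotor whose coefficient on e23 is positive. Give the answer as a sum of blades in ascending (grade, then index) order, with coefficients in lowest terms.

Method: write R = a + b12*e12 + b13*e13 + b23*e23 with a^2 + b12^2 + b13^2 + b23^2 = 1 (so R^-1 = ~R). Expanding the columns R e_j ~R gives tr M = 4a^2 - 1 and, from the antisymmetric part, M21 - M12 = -4a*b12, M13 - M31 = 4a*b13, M32 - M23 = -4a*b23.
Here tr M = -67281/707281, so a^2 = (1 + tr M)/4 = 160000/707281 and a = ±400/841. Taking a = 400/841: M21 - M12 = -705600/707281, M13 - M31 = 672000/707281, M32 - M23 = 672000/707281, giving b12 = 441/841, b13 = 420/841, b23 = -420/841, i.e. R = 400/841 + 441/841*e12 + 420/841*e13 - 420/841*e23.
Its e23 coefficient is negative, so report the other preimage -R.
Answer: -400/841 - 441/841*e12 - 420/841*e13 + 420/841*e23. Recall the cover is two-to-one: with M of trace -67281/707281, both preimages act alike, and the stated e23 sign chooses the sheet.


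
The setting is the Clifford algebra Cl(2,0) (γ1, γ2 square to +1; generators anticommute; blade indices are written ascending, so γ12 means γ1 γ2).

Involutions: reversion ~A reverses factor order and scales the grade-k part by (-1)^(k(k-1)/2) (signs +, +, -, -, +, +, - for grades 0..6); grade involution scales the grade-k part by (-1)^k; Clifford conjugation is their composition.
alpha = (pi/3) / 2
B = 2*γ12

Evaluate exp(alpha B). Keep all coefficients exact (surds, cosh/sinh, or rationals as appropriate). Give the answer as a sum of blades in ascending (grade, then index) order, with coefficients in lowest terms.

B^2 = (2)^2*(γ12)^2 = 4*(-1) = -4 (a basis 2-blade squares to minus the product of its generators' squares).
B^2 = -4 — the series telescopes trigonometrically here: l = 2, alpha*l = pi/3, so exp(alpha B) = cos(pi/3) + (sin(pi/3)/2)*B = 1/2 + (sqrt(3)/4)*B.
Answer: 1/2 + sqrt(3)/2*γ12


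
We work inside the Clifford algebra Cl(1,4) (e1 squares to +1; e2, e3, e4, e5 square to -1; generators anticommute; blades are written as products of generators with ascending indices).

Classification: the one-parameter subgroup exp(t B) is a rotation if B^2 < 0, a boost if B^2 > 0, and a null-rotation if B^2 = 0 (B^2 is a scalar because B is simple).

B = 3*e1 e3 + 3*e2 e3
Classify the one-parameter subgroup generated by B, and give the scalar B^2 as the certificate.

B^2 term by term: the squares give (3)^2*(e1 e3)^2 + (3)^2*(e2 e3)^2 = 9*(+1) + 9*(-1) = 0 (each basis 2-blade squares to minus the product of its generators' squares); cross terms between blades sharing an index anticommute and cancel. So B^2 = 0.
Answer: null-rotation, certificate B^2 = 0. B^2 = 0 is basis-independent, so its sign is the whole story.


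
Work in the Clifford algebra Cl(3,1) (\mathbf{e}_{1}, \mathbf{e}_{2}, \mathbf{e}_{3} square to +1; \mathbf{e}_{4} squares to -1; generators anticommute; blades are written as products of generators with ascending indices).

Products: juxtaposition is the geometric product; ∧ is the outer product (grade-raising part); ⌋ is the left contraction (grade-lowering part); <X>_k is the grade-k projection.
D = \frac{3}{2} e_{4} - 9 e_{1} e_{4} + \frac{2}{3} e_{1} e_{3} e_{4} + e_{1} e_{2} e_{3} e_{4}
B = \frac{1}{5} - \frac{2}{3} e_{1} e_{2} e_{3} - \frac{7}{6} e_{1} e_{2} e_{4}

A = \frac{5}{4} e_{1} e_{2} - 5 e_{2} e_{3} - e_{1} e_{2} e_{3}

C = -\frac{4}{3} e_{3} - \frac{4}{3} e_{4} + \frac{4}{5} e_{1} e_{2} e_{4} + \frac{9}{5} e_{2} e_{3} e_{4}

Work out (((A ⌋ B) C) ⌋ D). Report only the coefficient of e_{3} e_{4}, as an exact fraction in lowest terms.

step 1: -\frac{2}{3} - \frac{10}{3} e_{1} + \frac{5}{6} e_{3} + \frac{35}{24} e_{4}
step 2: \frac{5}{6} + \frac{8}{9} e_{3} + \frac{8}{9} e_{4} - \frac{7}{6} e_{1} e_{2} + \frac{40}{9} e_{1} e_{3} + \frac{40}{9} e_{1} e_{4} - \frac{21}{8} e_{2} e_{3} - \frac{25}{6} e_{2} e_{4} + \frac{5}{6} e_{3} e_{4} - \frac{8}{15} e_{1} e_{2} e_{4} - \frac{6}{5} e_{2} e_{3} e_{4} - \frac{16}{3} e_{1} e_{2} e_{3} e_{4}
step 3: -36 - \frac{281}{45} e_{1} - \frac{328}{135} e_{3} - \frac{185}{108} e_{4} + \frac{5}{6} e_{1} e_{2} + \frac{193}{54} e_{1} e_{3} - \frac{1181}{216} e_{1} e_{4} + \frac{40}{9} e_{2} e_{3} + \frac{40}{9} e_{2} e_{4} + \frac{7}{6} e_{3} e_{4} + \frac{8}{9} e_{1} e_{2} e_{3} + \frac{8}{9} e_{1} e_{2} e_{4} + \frac{5}{9} e_{1} e_{3} e_{4} + \frac{5}{6} e_{1} e_{2} e_{3} e_{4}
Answer: \frac{7}{6}


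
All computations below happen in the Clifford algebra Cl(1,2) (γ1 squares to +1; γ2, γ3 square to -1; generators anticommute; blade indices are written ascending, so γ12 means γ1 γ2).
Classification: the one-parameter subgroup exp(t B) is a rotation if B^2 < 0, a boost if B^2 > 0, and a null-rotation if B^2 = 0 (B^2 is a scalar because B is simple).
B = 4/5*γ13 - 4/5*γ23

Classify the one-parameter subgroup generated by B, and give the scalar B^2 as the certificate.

B^2 term by term: the squares give (4/5)^2*(γ13)^2 + (-4/5)^2*(γ23)^2 = 16/25*(+1) + 16/25*(-1) = 0 (each basis 2-blade squares to minus the product of its generators' squares); cross terms between blades sharing an index anticommute and cancel. So B^2 = 0.
Answer: null-rotation, certificate B^2 = 0. Certificate logic: 0 is a conjugation-invariant scalar, so its sign fixes rotation versus boost versus null-rotation outright.


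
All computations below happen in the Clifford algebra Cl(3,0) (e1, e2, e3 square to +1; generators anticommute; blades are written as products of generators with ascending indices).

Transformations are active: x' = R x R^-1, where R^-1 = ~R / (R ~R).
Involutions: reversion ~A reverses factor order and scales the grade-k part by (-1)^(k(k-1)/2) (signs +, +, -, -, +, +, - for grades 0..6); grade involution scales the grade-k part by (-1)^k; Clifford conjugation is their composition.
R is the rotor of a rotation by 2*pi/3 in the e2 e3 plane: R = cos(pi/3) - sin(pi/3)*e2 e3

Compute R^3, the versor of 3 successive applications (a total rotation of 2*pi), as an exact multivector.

Because a rotor carries half the rotation angle, composing 3 copies of this e2 e3-plane rotor multiplies the phase: 3*(pi/3) = pi, hence R^3 = cos(pi) - sin(pi)*e2 e3.
cos(pi) = -1 and sin(pi) = 0, so R^3 = -1. The total rotation 2*pi is 1 full turn, so every vector returns to itself, yet the rotor is -1, on the OTHER sheet of the double cover (an odd number of 2*pi turns).
Answer: -1


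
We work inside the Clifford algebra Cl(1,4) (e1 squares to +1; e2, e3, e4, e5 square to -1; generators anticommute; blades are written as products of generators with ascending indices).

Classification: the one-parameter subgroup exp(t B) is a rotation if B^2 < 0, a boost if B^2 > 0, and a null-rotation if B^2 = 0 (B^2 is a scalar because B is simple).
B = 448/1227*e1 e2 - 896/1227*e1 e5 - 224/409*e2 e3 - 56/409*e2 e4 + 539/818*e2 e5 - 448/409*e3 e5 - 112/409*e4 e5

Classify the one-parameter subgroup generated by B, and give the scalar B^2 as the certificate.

B^2 term by term: the squares give (448/1227)^2*(e1 e2)^2 + (-896/1227)^2*(e1 e5)^2 + (-224/409)^2*(e2 e3)^2 + (-56/409)^2*(e2 e4)^2 + (539/818)^2*(e2 e5)^2 + (-448/409)^2*(e3 e5)^2 + (-112/409)^2*(e4 e5)^2 = 200704/1505529*(+1) + 802816/1505529*(+1) + 50176/167281*(-1) + 3136/167281*(-1) + 290521/669124*(-1) + 200704/167281*(-1) + 12544/167281*(-1) = -49/36 (each basis 2-blade squares to minus the product of its generators' squares); cross terms between blades sharing an index anticommute and cancel; the commuting (index-disjoint) pairs give grade-4 terms 2*c*c'*(blade product), which cancel blade by blade — e1 e2 e3 e5: -401408/501843 + 401408/501843 = 0; e1 e2 e4 e5: -100352/501843 + 100352/501843 = 0; e2 e3 e4 e5: 50176/167281 - 50176/167281 = 0 — confirming B is simple. So B^2 = -49/36.
Answer: rotation, certificate B^2 = -49/36. The scalar -49/36 is the complete invariant here: its sign names the subgroup type.


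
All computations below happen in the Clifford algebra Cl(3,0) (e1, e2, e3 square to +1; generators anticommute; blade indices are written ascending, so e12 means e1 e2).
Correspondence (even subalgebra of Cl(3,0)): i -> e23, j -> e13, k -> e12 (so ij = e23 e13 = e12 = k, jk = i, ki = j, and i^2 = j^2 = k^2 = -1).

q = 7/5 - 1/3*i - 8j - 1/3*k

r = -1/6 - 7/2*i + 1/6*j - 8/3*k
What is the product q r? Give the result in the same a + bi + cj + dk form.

In blades: q = 7/5 - 1/3*e12 - 8*e13 - 1/3*e23, r = -1/6 - 8/3*e12 + 1/6*e13 - 7/2*e23.
Distribute q over r term by term (generator squares from the signature, products reordered to ascending indices): (7/5)*r = -7/30 - 56/15*e12 + 7/30*e13 - 49/10*e23; (-1/3*e12)*r = -8/9 + 1/18*e12 + 7/6*e13 + 1/18*e23; (-8*e13)*r = 4/3 - 28*e12 + 4/3*e13 + 64/3*e23; (-1/3*e23)*r = -7/6 - 1/18*e12 - 8/9*e13 + 1/18*e23.
Sum: -43/45 - 476/15*e12 + 83/45*e13 + 1489/90*e23; translating back through the correspondence:
Answer: -43/45 + 1489/90*i + 83/45*j - 476/15*k


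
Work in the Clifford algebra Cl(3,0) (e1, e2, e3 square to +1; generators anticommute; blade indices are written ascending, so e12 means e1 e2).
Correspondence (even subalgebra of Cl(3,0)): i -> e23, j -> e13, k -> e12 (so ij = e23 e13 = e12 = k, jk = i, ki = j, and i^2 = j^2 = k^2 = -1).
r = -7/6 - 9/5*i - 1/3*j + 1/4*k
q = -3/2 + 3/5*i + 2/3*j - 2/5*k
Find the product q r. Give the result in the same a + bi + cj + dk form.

In blades: q = -3/2 - 2/5*e12 + 2/3*e13 + 3/5*e23, r = -7/6 + 1/4*e12 - 1/3*e13 - 9/5*e23.
Distribute q over r term by term (generator squares from the signature, products reordered to ascending indices): (-3/2)*r = 7/4 - 3/8*e12 + 1/2*e13 + 27/10*e23; (-2/5*e12)*r = 1/10 + 7/15*e12 + 18/25*e13 - 2/15*e23; (2/3*e13)*r = 2/9 + 6/5*e12 - 7/9*e13 + 1/6*e23; (3/5*e23)*r = 27/25 - 1/5*e12 - 3/20*e13 - 7/10*e23.
Sum: 2837/900 + 131/120*e12 + 263/900*e13 + 61/30*e23; translating back through the correspondence:
Answer: 2837/900 + 61/30*i + 263/900*j + 131/120*k


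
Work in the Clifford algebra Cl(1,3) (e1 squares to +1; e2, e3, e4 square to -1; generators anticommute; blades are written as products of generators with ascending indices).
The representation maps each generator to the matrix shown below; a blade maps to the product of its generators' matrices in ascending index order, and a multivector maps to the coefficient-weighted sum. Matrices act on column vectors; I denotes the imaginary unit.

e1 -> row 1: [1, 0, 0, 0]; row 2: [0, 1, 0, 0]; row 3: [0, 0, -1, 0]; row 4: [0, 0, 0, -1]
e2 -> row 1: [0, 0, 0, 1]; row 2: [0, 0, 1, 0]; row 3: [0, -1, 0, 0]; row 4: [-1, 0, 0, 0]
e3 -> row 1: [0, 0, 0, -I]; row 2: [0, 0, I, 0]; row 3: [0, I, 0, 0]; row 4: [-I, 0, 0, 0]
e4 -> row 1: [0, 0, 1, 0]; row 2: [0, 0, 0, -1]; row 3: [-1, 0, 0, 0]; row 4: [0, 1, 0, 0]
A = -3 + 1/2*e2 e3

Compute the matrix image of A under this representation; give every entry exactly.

Bivector images (products of the table entries): rho(e2 e3) = rho(e2)rho(e3) = row 1: [-I, 0, 0, 0]; row 2: [0, I, 0, 0]; row 3: [0, 0, -I, 0]; row 4: [0, 0, 0, I].
M = (-3)*1 + (1/2)*rho(e2 e3), summed entrywise (1 is the identity matrix):
Answer: row 1: [-3 - I/2, 0, 0, 0]; row 2: [0, -3 + I/2, 0, 0]; row 3: [0, 0, -3 - I/2, 0]; row 4: [0, 0, 0, -3 + I/2]


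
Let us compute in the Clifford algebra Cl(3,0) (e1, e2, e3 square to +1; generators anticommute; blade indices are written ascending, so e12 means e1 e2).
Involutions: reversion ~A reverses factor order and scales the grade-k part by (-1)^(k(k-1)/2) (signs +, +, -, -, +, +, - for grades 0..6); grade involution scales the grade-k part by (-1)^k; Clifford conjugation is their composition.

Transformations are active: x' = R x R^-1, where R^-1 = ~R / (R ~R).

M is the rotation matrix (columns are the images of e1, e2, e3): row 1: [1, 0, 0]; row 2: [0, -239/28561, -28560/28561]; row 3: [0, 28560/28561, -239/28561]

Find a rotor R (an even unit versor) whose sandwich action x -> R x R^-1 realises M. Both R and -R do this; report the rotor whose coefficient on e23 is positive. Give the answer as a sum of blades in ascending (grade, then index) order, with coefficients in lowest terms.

Method: write R = a + b12*e12 + b13*e13 + b23*e23 with a^2 + b12^2 + b13^2 + b23^2 = 1 (so R^-1 = ~R). Expanding the columns R e_j ~R gives tr M = 4a^2 - 1 and, from the antisymmetric part, M21 - M12 = -4a*b12, M13 - M31 = 4a*b13, M32 - M23 = -4a*b23.
Here tr M = 28083/28561, so a^2 = (1 + tr M)/4 = 14161/28561 and a = ±119/169. Taking a = 119/169: M21 - M12 = 0, M13 - M31 = 0, M32 - M23 = 57120/28561, giving b12 = 0, b13 = 0, b23 = -120/169, i.e. R = 119/169 - 120/169*e23.
Its e23 coefficient is negative, so report the other preimage -R.
Answer: -119/169 + 120/169*e23. Uniqueness: Spin(3) -> SO(3) maps R and -R to the same rotation of trace 28083/28561; fixing the sign of the e23 coefficient removes the ambiguity.


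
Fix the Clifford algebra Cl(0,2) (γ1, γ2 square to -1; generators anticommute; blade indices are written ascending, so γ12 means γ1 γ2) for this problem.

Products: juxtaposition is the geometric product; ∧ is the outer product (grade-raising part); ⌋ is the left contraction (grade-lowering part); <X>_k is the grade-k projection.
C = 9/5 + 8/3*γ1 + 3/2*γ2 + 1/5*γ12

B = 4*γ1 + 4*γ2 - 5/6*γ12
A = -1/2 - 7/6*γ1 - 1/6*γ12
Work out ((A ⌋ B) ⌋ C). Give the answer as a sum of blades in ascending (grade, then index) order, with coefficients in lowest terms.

step 1: 163/36 - 2*γ1 - 107/36*γ2 + 5/12*γ12
step 2: 2143/120 + 6199/540*γ1 + 863/120*γ2 + 163/180*γ12
Answer: 2143/120 + 6199/540*γ1 + 863/120*γ2 + 163/180*γ12


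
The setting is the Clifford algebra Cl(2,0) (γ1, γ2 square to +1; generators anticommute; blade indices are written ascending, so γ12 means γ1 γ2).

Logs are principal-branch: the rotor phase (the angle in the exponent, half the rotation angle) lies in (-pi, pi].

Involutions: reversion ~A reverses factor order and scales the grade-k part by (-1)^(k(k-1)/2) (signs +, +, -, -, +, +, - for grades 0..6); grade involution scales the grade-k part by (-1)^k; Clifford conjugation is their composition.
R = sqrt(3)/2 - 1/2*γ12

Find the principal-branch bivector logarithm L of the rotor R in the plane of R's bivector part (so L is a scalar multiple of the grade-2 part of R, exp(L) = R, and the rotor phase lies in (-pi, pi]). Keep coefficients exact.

The scalar part of R is sqrt(3)/2, and that scalar determines the rotor phase on the principal branch; recovering the unit plane as bivector-part over sine of the phase gives L = phase * plane.
Concretely: cos(phase) = sqrt(3)/2 gives phase = ±pi/6, and since phase/sin(phase) is even the sign is immaterial: L = (phase/sin(phase)) * <R>_2 = (pi/3) * <R>_2.
Answer: -pi/6*γ12
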